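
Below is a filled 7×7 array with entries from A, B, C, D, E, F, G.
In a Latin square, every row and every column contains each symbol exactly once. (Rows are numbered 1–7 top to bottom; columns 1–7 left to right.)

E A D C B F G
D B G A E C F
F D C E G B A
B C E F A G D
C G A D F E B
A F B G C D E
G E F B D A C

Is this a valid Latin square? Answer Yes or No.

Each row is a permutation of the 7 symbols, and so is each column.

Yes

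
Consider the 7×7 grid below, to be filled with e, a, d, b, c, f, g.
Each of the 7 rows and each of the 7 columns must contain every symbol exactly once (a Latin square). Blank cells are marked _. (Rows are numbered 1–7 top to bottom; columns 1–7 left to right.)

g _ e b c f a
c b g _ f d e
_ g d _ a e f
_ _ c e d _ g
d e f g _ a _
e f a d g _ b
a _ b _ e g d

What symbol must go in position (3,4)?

c

Row 3 already has {e, a, d, f, g} and column 4 already has {e, d, b, g}, so row 3, column 4 must be c.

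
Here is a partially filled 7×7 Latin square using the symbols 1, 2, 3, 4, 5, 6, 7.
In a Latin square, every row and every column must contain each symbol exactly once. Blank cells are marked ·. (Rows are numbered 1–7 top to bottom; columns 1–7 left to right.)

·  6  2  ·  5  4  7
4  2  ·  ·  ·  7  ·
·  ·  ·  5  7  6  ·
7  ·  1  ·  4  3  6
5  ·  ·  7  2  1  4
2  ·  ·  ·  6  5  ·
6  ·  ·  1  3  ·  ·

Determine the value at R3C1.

3

Row 1, column 4: row 1 has {2, 4, 5, 6, 7} and column 4 has {1, 5, 7}, leaving only 3.
Row 1, column 1: row 1 has {2, 3, 4, 5, 6, 7} and column 1 has {2, 4, 5, 6, 7}, leaving only 1.
Row 3 already has {5, 6, 7} and column 1 already has {1, 2, 4, 5, 6, 7}, so row 3, column 1 must be 3.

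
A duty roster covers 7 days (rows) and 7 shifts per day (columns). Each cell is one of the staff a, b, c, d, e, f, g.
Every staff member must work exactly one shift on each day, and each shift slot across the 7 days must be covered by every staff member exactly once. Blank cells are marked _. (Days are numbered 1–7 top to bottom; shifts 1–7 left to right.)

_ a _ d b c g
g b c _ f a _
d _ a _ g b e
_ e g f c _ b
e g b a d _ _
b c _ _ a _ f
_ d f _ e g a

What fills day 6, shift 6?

e

Day 1, shift 1: day 1 has {a, b, c, d, g} and shift 1 has {b, d, e, g}, leaving only f.
Day 1, shift 3: day 1 has {a, b, c, d, f, g} and shift 3 has {a, b, c, f, g}, leaving only e.
Day 2, shift 4: day 2 has {a, b, c, f, g} and shift 4 has {a, d, f}, leaving only e.
Day 2, shift 7: day 2 has {a, b, c, e, f, g} and shift 7 has {a, b, e, f, g}, leaving only d.
Day 3, shift 2: day 3 has {a, b, d, e, g} and shift 2 has {a, b, c, d, e, g}, leaving only f.
Day 3, shift 4: day 3 has {a, b, d, e, f, g} and shift 4 has {a, d, e, f}, leaving only c.
Day 4, shift 1: day 4 has {b, c, e, f, g} and shift 1 has {b, d, e, f, g}, leaving only a.
Day 4, shift 6: day 4 has {a, b, c, e, f, g} and shift 6 has {a, b, c, g}, leaving only d.
Day 6 already has {a, b, c, f} and shift 6 already has {a, b, c, d, g}, so day 6, shift 6 must be e.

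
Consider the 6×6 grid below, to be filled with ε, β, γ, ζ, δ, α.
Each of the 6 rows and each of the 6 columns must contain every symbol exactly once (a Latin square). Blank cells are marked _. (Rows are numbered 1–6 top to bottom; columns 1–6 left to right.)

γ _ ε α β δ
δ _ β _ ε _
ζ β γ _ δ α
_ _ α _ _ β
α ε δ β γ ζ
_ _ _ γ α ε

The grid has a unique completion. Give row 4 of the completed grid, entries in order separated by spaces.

ε γ α δ ζ β

Row 4, column 1: row 4 has {β, α} and column 1 has {γ, ζ, δ, α}, leaving only ε.
Row 4, column 5: row 4 has {ε, β, α} and column 5 has {ε, β, γ, δ, α}, leaving only ζ.
Row 4, column 4: row 4 has {ε, β, ζ, α} and column 4 has {β, γ, α}, leaving only δ.
Row 4, column 2: row 4 has {ε, β, ζ, δ, α} and column 2 has {ε, β}, leaving only γ.
So row 4 reads: ε γ α δ ζ β.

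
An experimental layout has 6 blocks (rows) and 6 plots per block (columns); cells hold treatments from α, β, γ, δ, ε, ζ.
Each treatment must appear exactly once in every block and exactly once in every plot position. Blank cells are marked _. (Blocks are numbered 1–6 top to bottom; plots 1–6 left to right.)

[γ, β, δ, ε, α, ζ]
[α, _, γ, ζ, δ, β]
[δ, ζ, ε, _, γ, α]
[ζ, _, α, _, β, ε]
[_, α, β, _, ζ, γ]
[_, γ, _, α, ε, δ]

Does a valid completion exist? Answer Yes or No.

Yes

No block or plot among the givens repeats a symbol, and propagating forced cells runs into no contradiction.
One valid completion exists (for instance, γ β δ ε α ζ / α ε γ ζ δ β / δ ζ ε β γ α / ζ δ α γ β ε / ε α β δ ζ γ / β γ ζ α ε δ).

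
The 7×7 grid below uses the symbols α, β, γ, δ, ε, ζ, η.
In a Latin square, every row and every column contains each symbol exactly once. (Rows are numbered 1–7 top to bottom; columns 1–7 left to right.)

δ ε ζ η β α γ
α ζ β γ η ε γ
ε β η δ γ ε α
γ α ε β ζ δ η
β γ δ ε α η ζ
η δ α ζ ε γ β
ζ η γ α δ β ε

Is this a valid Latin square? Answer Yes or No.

No

Row 2 contains γ twice (at columns 4 and 7); row 3 is also not a permutation.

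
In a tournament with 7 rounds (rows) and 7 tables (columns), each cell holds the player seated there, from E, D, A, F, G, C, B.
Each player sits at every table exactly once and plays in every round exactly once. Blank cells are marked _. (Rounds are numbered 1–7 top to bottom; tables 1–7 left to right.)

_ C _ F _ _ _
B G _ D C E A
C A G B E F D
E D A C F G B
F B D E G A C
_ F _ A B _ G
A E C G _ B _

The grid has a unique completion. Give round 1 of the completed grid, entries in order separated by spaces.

G C B F A D E

Round 1, table 6: round 1 has {F, C} and table 6 has {E, A, F, G, B}, leaving only D.
Round 1, table 1: round 1 has {D, F, C} and table 1 has {E, A, F, C, B}, leaving only G.
Round 1, table 5: round 1 has {D, F, G, C} and table 5 has {E, F, G, C, B}, leaving only A.
Round 1, table 7: round 1 has {D, A, F, G, C} and table 7 has {D, A, G, C, B}, leaving only E.
Round 1, table 3: round 1 has {E, D, A, F, G, C} and table 3 has {D, A, G, C}, leaving only B.
So round 1 reads: G C B F A D E.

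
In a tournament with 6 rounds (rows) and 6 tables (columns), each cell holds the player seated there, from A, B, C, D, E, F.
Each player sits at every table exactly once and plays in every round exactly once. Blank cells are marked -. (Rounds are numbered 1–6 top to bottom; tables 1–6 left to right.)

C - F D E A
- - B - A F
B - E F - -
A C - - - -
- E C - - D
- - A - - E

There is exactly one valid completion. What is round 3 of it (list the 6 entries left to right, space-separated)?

Round 3, table 6: round 3 has {B, E, F} and table 6 has {A, D, E, F}, leaving only C.
Round 3, table 5: round 3 has {B, C, E, F} and table 5 has {A, E}, leaving only D.
Round 3, table 2: round 3 has {B, C, D, E, F} and table 2 has {C, E}, leaving only A.
So round 3 reads: B A E F D C.

B A E F D C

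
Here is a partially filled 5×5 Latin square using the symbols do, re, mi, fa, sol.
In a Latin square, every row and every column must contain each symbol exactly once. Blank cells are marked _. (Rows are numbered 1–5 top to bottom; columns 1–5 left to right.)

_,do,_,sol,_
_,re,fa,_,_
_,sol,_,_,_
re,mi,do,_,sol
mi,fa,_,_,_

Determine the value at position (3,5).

Row 1, column 1: row 1 has {do, sol} and column 1 has {re, mi}, leaving only fa.
Row 3, column 1: row 3 has {sol} and column 1 has {re, mi, fa}, leaving only do.
Row 2, column 1: row 2 has {re, fa} and column 1 has {do, re, mi, fa}, leaving only sol.
Row 4, column 4: row 4 has {do, re, mi, sol} and column 4 has {sol}, leaving only fa.
Row 3, column 5 is narrowed to {re, mi, fa}.
If it were re, then row 5, column 5 would be left with no valid symbol.
If it were mi, then row 5, column 5 would be left with no valid symbol.
So row 3, column 5 must be fa.

fa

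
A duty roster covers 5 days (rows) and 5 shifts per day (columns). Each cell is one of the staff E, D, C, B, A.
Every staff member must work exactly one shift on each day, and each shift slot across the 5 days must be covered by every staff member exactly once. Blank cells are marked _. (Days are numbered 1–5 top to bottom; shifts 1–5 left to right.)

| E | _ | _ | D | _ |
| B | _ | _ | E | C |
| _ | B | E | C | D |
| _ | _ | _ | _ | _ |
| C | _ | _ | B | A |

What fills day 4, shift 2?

C

Day 1, shift 5: day 1 has {E, D} and shift 5 has {D, C, A}, leaving only B.
Day 3, shift 1: day 3 has {E, D, C, B} and shift 1 has {E, C, B}, leaving only A.
Day 4, shift 1: day 4 has {} and shift 1 has {E, C, B, A}, leaving only D.
Day 4, shift 4: day 4 has {D} and shift 4 has {E, D, C, B}, leaving only A.
Day 4, shift 5: day 4 has {D, A} and shift 5 has {D, C, B, A}, leaving only E.
Day 4 already has {E, D, A} and shift 2 already has {B}, so day 4, shift 2 must be C.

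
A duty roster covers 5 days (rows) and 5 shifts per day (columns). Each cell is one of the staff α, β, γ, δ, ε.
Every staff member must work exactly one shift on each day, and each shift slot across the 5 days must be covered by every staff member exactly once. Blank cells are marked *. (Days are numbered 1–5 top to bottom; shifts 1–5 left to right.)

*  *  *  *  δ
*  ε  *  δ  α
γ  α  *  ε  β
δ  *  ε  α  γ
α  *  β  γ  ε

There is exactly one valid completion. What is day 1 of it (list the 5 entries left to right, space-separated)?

Day 1, shift 4: day 1 has {δ} and shift 4 has {α, γ, δ, ε}, leaving only β.
Day 1, shift 1: day 1 has {β, δ} and shift 1 has {α, γ, δ}, leaving only ε.
Day 1, shift 2: day 1 has {β, δ, ε} and shift 2 has {α, ε}, leaving only γ.
Day 1, shift 3: day 1 has {β, γ, δ, ε} and shift 3 has {β, ε}, leaving only α.
So day 1 reads: ε γ α β δ.

ε γ α β δ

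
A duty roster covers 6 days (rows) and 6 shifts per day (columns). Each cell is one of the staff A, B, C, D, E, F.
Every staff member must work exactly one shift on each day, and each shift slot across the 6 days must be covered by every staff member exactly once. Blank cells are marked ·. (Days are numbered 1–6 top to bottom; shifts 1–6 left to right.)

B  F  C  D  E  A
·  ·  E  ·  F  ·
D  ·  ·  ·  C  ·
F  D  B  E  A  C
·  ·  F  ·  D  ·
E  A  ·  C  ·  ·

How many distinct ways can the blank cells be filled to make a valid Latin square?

Day 2, shift 1: eliminating its day and shift leaves {A, C}.
Day 2, shift 2: eliminating its day and shift leaves {B, C}.
Day 2, shift 4: eliminating its day and shift leaves {A, B}.
Day 2, shift 6: eliminating its day and shift leaves {B, D}.
Day 3, shift 2: eliminating its day and shift leaves {B, E}.
Day 3, shift 3: eliminating its day and shift leaves {A}.
Day 3, shift 4: eliminating its day and shift leaves {A, B, F}.
Day 3, shift 6: eliminating its day and shift leaves {B, E, F}.
Day 5, shift 1: eliminating its day and shift leaves {A, C}.
Day 5, shift 2: eliminating its day and shift leaves {B, C, E}.
Day 5, shift 4: eliminating its day and shift leaves {A, B}.
Day 5, shift 6: eliminating its day and shift leaves {B, E}.
Day 6, shift 3: eliminating its day and shift leaves {D}.
Day 6, shift 5: eliminating its day and shift leaves {B}.
Day 6, shift 6: eliminating its day and shift leaves {B, D, F}.
Enumerating the assignments across these blanks that avoid any day or shift repeat gives 3 completions.

3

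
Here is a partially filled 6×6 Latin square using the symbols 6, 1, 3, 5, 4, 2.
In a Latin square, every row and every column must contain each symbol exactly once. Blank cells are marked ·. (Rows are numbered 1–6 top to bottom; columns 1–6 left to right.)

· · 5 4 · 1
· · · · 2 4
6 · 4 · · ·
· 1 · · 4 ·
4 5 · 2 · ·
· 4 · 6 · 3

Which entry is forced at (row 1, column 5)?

6

Row 5, column 6: row 5 has {5, 4, 2} and column 6 has {1, 3, 4}, leaving only 6.
Row 1, column 5 is narrowed to {6, 3}.
If it were 3, then row 5, column 5 would be left with no valid symbol.
So row 1, column 5 must be 6.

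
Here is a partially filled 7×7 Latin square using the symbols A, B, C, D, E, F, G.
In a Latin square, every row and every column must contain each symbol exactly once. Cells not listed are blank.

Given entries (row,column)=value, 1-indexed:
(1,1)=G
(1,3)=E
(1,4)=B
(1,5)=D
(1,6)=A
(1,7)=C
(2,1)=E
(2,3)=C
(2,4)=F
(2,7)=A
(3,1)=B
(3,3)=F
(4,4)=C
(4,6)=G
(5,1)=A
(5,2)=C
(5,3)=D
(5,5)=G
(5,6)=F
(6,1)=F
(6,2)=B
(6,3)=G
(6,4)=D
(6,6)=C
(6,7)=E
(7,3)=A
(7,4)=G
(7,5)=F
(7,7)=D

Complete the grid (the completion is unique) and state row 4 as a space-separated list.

D A B C E G F

Row 4, column 1: row 4 has {C, G} and column 1 has {A, B, E, F, G}, leaving only D.
Row 4, column 3: row 4 has {C, D, G} and column 3 has {A, C, D, E, F, G}, leaving only B.
Row 4, column 7: row 4 has {B, C, D, G} and column 7 has {A, C, D, E}, leaving only F.
Row 1, column 2: row 1 has {A, B, C, D, E, G} and column 2 has {B, C}, leaving only F.
Row 2, column 5: row 2 has {A, C, E, F} and column 5 has {D, F, G}, leaving only B.
Row 2, column 6: row 2 has {A, B, C, E, F} and column 6 has {A, C, F, G}, leaving only D.
Row 2, column 2: row 2 has {A, B, C, D, E, F} and column 2 has {B, C, F}, leaving only G.
Row 3, column 6: row 3 has {B, F} and column 6 has {A, C, D, F, G}, leaving only E.
Row 3, column 4: row 3 has {B, E, F} and column 4 has {B, C, D, F, G}, leaving only A.
Row 3, column 2: row 3 has {A, B, E, F} and column 2 has {B, C, F, G}, leaving only D.
Row 3, column 5: row 3 has {A, B, D, E, F} and column 5 has {B, D, F, G}, leaving only C.
Row 3, column 7: row 3 has {A, B, C, D, E, F} and column 7 has {A, C, D, E, F}, leaving only G.
Row 5, column 4: row 5 has {A, C, D, F, G} and column 4 has {A, B, C, D, F, G}, leaving only E.
Row 5, column 7: row 5 has {A, C, D, E, F, G} and column 7 has {A, C, D, E, F, G}, leaving only B.
Row 6, column 5: row 6 has {B, C, D, E, F, G} and column 5 has {B, C, D, F, G}, leaving only A.
Row 4, column 5: row 4 has {B, C, D, F, G} and column 5 has {A, B, C, D, F, G}, leaving only E.
Row 4, column 2: row 4 has {B, C, D, E, F, G} and column 2 has {B, C, D, F, G}, leaving only A.
So row 4 reads: D A B C E G F.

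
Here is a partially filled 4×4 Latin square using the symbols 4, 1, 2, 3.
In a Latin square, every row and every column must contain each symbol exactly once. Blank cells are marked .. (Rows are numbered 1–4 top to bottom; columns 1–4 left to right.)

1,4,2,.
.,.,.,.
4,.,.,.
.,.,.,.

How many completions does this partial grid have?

Row 1, column 4: eliminating its row and column leaves {3}.
Row 2, column 1: eliminating its row and column leaves {2, 3}.
Row 2, column 2: eliminating its row and column leaves {1, 2, 3}.
Row 2, column 3: eliminating its row and column leaves {4, 1, 3}.
Row 2, column 4: eliminating its row and column leaves {4, 1, 2, 3}.
Row 3, column 2: eliminating its row and column leaves {1, 2, 3}.
Row 3, column 3: eliminating its row and column leaves {1, 3}.
Row 3, column 4: eliminating its row and column leaves {1, 2, 3}.
Row 4, column 1: eliminating its row and column leaves {2, 3}.
Row 4, column 2: eliminating its row and column leaves {1, 2, 3}.
Row 4, column 3: eliminating its row and column leaves {4, 1, 3}.
Row 4, column 4: eliminating its row and column leaves {4, 1, 2, 3}.
Enumerating the assignments across these blanks that avoid any row or column repeat gives 8 completions.

8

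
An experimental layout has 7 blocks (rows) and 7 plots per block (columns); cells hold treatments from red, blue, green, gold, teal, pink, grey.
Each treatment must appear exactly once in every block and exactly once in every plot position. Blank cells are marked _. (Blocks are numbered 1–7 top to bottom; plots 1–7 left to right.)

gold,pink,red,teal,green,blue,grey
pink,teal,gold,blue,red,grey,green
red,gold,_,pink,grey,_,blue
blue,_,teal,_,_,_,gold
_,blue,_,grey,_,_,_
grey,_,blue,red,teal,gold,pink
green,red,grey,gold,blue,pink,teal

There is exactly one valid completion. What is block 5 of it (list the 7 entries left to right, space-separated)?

Block 5, plot 1: block 5 has {blue, grey} and plot 1 has {red, blue, green, gold, pink, grey}, leaving only teal.
Block 5, plot 7: block 5 has {blue, teal, grey} and plot 7 has {blue, green, gold, teal, pink, grey}, leaving only red.
Block 5, plot 6: block 5 has {red, blue, teal, grey} and plot 6 has {blue, gold, pink, grey}, leaving only green.
Block 5, plot 3: block 5 has {red, blue, green, teal, grey} and plot 3 has {red, blue, gold, teal, grey}, leaving only pink.
Block 5, plot 5: block 5 has {red, blue, green, teal, pink, grey} and plot 5 has {red, blue, green, teal, grey}, leaving only gold.
So block 5 reads: teal blue pink grey gold green red.

teal blue pink grey gold green red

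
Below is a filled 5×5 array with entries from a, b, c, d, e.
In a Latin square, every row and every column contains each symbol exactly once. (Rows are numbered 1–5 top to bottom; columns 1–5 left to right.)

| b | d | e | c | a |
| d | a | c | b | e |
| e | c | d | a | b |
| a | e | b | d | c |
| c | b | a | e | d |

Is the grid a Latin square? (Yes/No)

Each row is a permutation of the 5 symbols, and so is each column.

Yes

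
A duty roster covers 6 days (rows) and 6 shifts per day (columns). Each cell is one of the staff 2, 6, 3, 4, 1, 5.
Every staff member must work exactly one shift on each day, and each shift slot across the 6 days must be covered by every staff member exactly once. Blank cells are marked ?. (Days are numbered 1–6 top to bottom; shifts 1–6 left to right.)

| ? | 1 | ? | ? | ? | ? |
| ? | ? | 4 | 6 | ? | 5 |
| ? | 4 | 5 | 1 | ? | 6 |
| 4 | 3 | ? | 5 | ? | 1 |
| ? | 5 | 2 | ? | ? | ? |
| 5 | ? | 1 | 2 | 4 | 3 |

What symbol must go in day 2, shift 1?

3

Day 2, shift 2: day 2 has {6, 4, 5} and shift 2 has {3, 4, 1, 5}, leaving only 2.
Day 4, shift 3: day 4 has {3, 4, 1, 5} and shift 3 has {2, 4, 1, 5}, leaving only 6.
Day 1, shift 3: day 1 has {1} and shift 3 has {2, 6, 4, 1, 5}, leaving only 3.
Day 1, shift 4: day 1 has {3, 1} and shift 4 has {2, 6, 1, 5}, leaving only 4.
Day 1, shift 6: day 1 has {3, 4, 1} and shift 6 has {6, 3, 1, 5}, leaving only 2.
Day 1, shift 1: day 1 has {2, 3, 4, 1} and shift 1 has {4, 5}, leaving only 6.
Day 1, shift 5: day 1 has {2, 6, 3, 4, 1} and shift 5 has {4}, leaving only 5.
Day 4, shift 5: day 4 has {6, 3, 4, 1, 5} and shift 5 has {4, 5}, leaving only 2.
Day 3, shift 5: day 3 has {6, 4, 1, 5} and shift 5 has {2, 4, 5}, leaving only 3.
Day 2, shift 5: day 2 has {2, 6, 4, 5} and shift 5 has {2, 3, 4, 5}, leaving only 1.
Day 2 already has {2, 6, 4, 1, 5} and shift 1 already has {6, 4, 5}, so day 2, shift 1 must be 3.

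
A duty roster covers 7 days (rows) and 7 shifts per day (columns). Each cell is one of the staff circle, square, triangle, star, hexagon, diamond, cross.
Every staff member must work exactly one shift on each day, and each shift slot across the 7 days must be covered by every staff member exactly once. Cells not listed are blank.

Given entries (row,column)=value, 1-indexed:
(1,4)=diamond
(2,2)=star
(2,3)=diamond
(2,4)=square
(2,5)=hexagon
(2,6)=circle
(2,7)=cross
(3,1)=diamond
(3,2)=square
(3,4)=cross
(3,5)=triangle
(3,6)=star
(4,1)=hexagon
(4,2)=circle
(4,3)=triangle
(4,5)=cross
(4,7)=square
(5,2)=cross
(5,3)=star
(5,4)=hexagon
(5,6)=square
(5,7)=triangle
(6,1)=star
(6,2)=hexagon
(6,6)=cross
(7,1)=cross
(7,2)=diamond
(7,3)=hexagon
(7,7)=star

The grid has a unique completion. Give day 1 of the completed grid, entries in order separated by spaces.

Day 1, shift 2: day 1 has {diamond} and shift 2 has {circle, square, star, hexagon, diamond, cross}, leaving only triangle.
Day 1, shift 6: day 1 has {triangle, diamond} and shift 6 has {circle, square, star, cross}, leaving only hexagon.
Day 1, shift 7: day 1 has {triangle, hexagon, diamond} and shift 7 has {square, triangle, star, cross}, leaving only circle.
Day 1, shift 1: day 1 has {circle, triangle, hexagon, diamond} and shift 1 has {star, hexagon, diamond, cross}, leaving only square.
Day 1, shift 3: day 1 has {circle, square, triangle, hexagon, diamond} and shift 3 has {triangle, star, hexagon, diamond}, leaving only cross.
Day 1, shift 5: day 1 has {circle, square, triangle, hexagon, diamond, cross} and shift 5 has {triangle, hexagon, cross}, leaving only star.
So day 1 reads: square triangle cross diamond star hexagon circle.

square triangle cross diamond star hexagon circle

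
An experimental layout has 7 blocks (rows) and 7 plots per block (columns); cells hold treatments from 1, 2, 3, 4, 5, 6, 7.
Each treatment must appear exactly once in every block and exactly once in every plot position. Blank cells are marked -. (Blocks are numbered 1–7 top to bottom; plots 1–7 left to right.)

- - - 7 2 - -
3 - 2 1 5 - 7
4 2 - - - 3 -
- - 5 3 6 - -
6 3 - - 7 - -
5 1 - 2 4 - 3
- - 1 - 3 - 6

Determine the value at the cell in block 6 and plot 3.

Block 1, plot 1: block 1 has {2, 7} and plot 1 has {3, 4, 5, 6}, leaving only 1.
Block 3, plot 5: block 3 has {2, 3, 4} and plot 5 has {2, 3, 4, 5, 6, 7}, leaving only 1.
Block 3, plot 7: block 3 has {1, 2, 3, 4} and plot 7 has {3, 6, 7}, leaving only 5.
Block 1, plot 7: block 1 has {1, 2, 7} and plot 7 has {3, 5, 6, 7}, leaving only 4.
Block 3, plot 4: block 3 has {1, 2, 3, 4, 5} and plot 4 has {1, 2, 3, 7}, leaving only 6.
Block 3, plot 3: block 3 has {1, 2, 3, 4, 5, 6} and plot 3 has {1, 2, 5}, leaving only 7.
Block 6 already has {1, 2, 3, 4, 5} and plot 3 already has {1, 2, 5, 7}, so block 6, plot 3 must be 6.

6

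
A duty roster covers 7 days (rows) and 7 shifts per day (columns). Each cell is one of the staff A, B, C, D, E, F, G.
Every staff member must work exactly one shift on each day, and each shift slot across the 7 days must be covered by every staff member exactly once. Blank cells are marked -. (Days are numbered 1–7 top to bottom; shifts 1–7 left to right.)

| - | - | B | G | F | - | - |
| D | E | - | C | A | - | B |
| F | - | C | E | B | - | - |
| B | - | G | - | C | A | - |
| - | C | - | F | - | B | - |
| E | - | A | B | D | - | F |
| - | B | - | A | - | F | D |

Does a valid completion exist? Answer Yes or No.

No day or shift among the givens repeats a symbol, and propagating forced cells runs into no contradiction.
One valid completion exists (for instance, A D B G F E C / D E F C A G B / F A C E B D G / B F G D C A E / G C D F E B A / E G A B D C F / C B E A G F D).

Yes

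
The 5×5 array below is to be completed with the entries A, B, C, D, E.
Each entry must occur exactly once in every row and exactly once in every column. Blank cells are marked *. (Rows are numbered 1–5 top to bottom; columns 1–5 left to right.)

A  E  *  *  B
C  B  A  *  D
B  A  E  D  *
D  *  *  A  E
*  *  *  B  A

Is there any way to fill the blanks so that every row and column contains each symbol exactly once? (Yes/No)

Yes

No row or column among the givens repeats a symbol, and propagating forced cells runs into no contradiction.
One valid completion exists (for instance, A E D C B / C B A E D / B A E D C / D C B A E / E D C B A).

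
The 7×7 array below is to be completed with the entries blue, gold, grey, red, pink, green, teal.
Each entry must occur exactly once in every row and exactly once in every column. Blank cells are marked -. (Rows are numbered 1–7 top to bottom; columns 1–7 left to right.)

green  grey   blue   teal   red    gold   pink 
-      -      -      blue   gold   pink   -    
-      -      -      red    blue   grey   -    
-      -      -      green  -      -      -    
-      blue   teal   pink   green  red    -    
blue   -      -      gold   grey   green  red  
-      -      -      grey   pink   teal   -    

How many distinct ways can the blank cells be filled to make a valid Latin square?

8

Row 2, column 1: eliminating its row and column leaves {grey, red, teal}.
Row 2, column 2: eliminating its row and column leaves {red, green, teal}.
Row 2, column 3: eliminating its row and column leaves {grey, red, green}.
Row 2, column 7: eliminating its row and column leaves {grey, green, teal}.
Row 3, column 1: eliminating its row and column leaves {gold, pink, teal}.
Row 3, column 2: eliminating its row and column leaves {gold, pink, green, teal}.
Row 3, column 3: eliminating its row and column leaves {gold, pink, green}.
Row 3, column 7: eliminating its row and column leaves {gold, green, teal}.
Row 4, column 1: eliminating its row and column leaves {gold, grey, red, pink, teal}.
Row 4, column 2: eliminating its row and column leaves {gold, red, pink, teal}.
Row 4, column 3: eliminating its row and column leaves {gold, grey, red, pink}.
Row 4, column 5: eliminating its row and column leaves {teal}.
Row 4, column 6: eliminating its row and column leaves {blue}.
Row 4, column 7: eliminating its row and column leaves {blue, gold, grey, teal}.
Row 5, column 1: eliminating its row and column leaves {gold, grey}.
Row 5, column 7: eliminating its row and column leaves {gold, grey}.
Row 6, column 2: eliminating its row and column leaves {pink, teal}.
Row 6, column 3: eliminating its row and column leaves {pink}.
Row 7, column 1: eliminating its row and column leaves {gold, red}.
Row 7, column 2: eliminating its row and column leaves {gold, red, green}.
Row 7, column 3: eliminating its row and column leaves {gold, red, green}.
Row 7, column 7: eliminating its row and column leaves {blue, gold, green}.
Enumerating the assignments across these blanks that avoid any row or column repeat gives 8 completions.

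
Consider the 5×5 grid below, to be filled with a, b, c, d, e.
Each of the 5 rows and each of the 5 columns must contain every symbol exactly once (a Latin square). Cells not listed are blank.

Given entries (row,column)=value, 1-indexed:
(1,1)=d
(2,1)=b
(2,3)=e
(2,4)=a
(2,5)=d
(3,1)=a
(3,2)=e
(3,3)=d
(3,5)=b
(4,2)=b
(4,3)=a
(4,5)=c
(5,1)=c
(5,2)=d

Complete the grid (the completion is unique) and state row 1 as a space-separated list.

d a c b e

Row 2, column 2: row 2 has {a, b, d, e} and column 2 has {b, d, e}, leaving only c.
Row 1, column 2: row 1 has {d} and column 2 has {b, c, d, e}, leaving only a.
Row 1, column 5: row 1 has {a, d} and column 5 has {b, c, d}, leaving only e.
Row 3, column 4: row 3 has {a, b, d, e} and column 4 has {a}, leaving only c.
Row 1, column 4: row 1 has {a, d, e} and column 4 has {a, c}, leaving only b.
Row 1, column 3: row 1 has {a, b, d, e} and column 3 has {a, d, e}, leaving only c.
So row 1 reads: d a c b e.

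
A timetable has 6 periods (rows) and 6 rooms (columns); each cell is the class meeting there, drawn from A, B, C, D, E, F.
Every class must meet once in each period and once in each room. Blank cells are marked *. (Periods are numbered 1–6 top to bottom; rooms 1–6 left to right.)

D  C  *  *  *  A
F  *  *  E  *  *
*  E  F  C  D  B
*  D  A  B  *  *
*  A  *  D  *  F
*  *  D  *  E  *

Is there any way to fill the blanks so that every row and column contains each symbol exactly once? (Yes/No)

Yes

No period or room among the givens repeats a symbol, and propagating forced cells runs into no contradiction.
One valid completion exists (for instance, D C E F B A / F B C E A D / A E F C D B / C D A B F E / E A B D C F / B F D A E C).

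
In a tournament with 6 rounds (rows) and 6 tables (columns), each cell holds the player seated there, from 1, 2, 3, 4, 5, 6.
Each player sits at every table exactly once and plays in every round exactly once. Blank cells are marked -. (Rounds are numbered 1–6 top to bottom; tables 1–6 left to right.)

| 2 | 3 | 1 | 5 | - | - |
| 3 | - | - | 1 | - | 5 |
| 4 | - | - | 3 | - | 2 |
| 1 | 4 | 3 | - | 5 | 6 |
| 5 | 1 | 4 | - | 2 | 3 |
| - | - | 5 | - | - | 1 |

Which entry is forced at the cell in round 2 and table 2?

6

Round 1, table 6: round 1 has {1, 2, 3, 5} and table 6 has {1, 2, 3, 5, 6}, leaving only 4.
Round 1, table 5: round 1 has {1, 2, 3, 4, 5} and table 5 has {2, 5}, leaving only 6.
Round 2, table 5: round 2 has {1, 3, 5} and table 5 has {2, 5, 6}, leaving only 4.
Round 3, table 3: round 3 has {2, 3, 4} and table 3 has {1, 3, 4, 5}, leaving only 6.
Round 2, table 3: round 2 has {1, 3, 4, 5} and table 3 has {1, 3, 4, 5, 6}, leaving only 2.
Round 2 already has {1, 2, 3, 4, 5} and table 2 already has {1, 3, 4}, so round 2, table 2 must be 6.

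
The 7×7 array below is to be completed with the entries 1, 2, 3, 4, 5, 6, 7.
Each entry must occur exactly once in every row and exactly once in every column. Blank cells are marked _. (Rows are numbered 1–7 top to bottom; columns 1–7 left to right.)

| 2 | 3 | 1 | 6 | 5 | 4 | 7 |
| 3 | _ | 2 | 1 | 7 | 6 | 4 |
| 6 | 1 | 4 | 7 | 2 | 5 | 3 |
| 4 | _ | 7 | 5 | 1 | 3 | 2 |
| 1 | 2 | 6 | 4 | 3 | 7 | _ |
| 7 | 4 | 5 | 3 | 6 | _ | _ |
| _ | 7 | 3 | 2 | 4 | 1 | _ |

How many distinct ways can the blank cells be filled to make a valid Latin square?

1

Row 2, column 2: eliminating its row and column leaves {5}.
Row 4, column 2: eliminating its row and column leaves {6}.
Row 5, column 7: eliminating its row and column leaves {5}.
Row 6, column 6: eliminating its row and column leaves {2}.
Row 6, column 7: eliminating its row and column leaves {1}.
Row 7, column 1: eliminating its row and column leaves {5}.
Row 7, column 7: eliminating its row and column leaves {5, 6}.
Only one assignment across all blanks avoids any row or column repeat, giving 1 completion.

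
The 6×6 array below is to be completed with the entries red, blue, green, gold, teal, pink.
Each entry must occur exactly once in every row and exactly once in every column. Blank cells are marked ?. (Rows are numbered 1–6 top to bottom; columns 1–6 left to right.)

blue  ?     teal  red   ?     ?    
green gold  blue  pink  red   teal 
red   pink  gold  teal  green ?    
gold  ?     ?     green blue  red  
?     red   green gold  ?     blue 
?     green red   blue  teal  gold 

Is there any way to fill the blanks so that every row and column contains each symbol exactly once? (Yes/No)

Row 1, column 2: row 1 together with column 2 already contain {red, blue, green, gold, teal, pink} — every symbol — so nothing can go there. The grid has no valid completion.

No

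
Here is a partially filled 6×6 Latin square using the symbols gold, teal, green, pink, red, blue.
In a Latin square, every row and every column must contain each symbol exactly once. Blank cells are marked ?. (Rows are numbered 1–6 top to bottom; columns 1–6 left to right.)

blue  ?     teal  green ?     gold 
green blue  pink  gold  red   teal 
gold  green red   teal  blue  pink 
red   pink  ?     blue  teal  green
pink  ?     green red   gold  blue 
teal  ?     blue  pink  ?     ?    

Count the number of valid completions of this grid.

1

Row 1, column 2: eliminating its row and column leaves {red}.
Row 1, column 5: eliminating its row and column leaves {pink}.
Row 4, column 3: eliminating its row and column leaves {gold}.
Row 5, column 2: eliminating its row and column leaves {teal}.
Row 6, column 2: eliminating its row and column leaves {gold, red}.
Row 6, column 5: eliminating its row and column leaves {green}.
Row 6, column 6: eliminating its row and column leaves {red}.
Only one assignment across all blanks avoids any row or column repeat, giving 1 completion.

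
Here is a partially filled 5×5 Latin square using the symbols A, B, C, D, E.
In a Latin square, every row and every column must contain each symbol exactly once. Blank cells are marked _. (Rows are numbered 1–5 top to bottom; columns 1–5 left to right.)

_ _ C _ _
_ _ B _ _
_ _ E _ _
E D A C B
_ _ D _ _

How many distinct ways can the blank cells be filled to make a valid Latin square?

Row 1, column 1: eliminating its row and column leaves {A, B, D}.
Row 1, column 2: eliminating its row and column leaves {A, B, E}.
Row 1, column 4: eliminating its row and column leaves {A, B, D, E}.
Row 1, column 5: eliminating its row and column leaves {A, D, E}.
Row 2, column 1: eliminating its row and column leaves {A, C, D}.
Row 2, column 2: eliminating its row and column leaves {A, C, E}.
Row 2, column 4: eliminating its row and column leaves {A, D, E}.
Row 2, column 5: eliminating its row and column leaves {A, C, D, E}.
Row 3, column 1: eliminating its row and column leaves {A, B, C, D}.
Row 3, column 2: eliminating its row and column leaves {A, B, C}.
Row 3, column 4: eliminating its row and column leaves {A, B, D}.
Row 3, column 5: eliminating its row and column leaves {A, C, D}.
Row 5, column 1: eliminating its row and column leaves {A, B, C}.
Row 5, column 2: eliminating its row and column leaves {A, B, C, E}.
Row 5, column 4: eliminating its row and column leaves {A, B, E}.
Row 5, column 5: eliminating its row and column leaves {A, C, E}.
Enumerating the assignments across these blanks that avoid any row or column repeat gives 56 completions.

56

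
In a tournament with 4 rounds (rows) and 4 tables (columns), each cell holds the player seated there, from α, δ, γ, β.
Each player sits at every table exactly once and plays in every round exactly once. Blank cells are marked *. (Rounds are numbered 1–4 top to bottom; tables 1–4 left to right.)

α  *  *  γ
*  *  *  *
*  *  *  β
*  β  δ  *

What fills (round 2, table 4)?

Round 1, table 2: round 1 has {α, γ} and table 2 has {β}, leaving only δ.
Round 1, table 3: round 1 has {α, δ, γ} and table 3 has {δ}, leaving only β.
Round 4, table 1: round 4 has {δ, β} and table 1 has {α}, leaving only γ.
Round 3, table 1: round 3 has {β} and table 1 has {α, γ}, leaving only δ.
Round 2, table 1: round 2 has {} and table 1 has {α, δ, γ}, leaving only β.
Round 4, table 4: round 4 has {δ, γ, β} and table 4 has {γ, β}, leaving only α.
Round 2 already has {β} and table 4 already has {α, γ, β}, so round 2, table 4 must be δ.

δ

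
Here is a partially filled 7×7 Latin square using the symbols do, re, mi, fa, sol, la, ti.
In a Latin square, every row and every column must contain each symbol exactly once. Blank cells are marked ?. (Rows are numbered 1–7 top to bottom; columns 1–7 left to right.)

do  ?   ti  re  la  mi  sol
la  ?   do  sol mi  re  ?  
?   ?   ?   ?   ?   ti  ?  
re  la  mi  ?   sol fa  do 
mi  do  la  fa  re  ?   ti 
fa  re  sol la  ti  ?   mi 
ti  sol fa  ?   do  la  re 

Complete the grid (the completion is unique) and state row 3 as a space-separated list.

Row 3, column 1: row 3 has {ti} and column 1 has {do, re, mi, fa, la, ti}, leaving only sol.
Row 3, column 3: row 3 has {sol, ti} and column 3 has {do, mi, fa, sol, la, ti}, leaving only re.
Row 3, column 5: row 3 has {re, sol, ti} and column 5 has {do, re, mi, sol, la, ti}, leaving only fa.
Row 3, column 2: row 3 has {re, fa, sol, ti} and column 2 has {do, re, sol, la}, leaving only mi.
Row 3, column 4: row 3 has {re, mi, fa, sol, ti} and column 4 has {re, fa, sol, la}, leaving only do.
Row 3, column 7: row 3 has {do, re, mi, fa, sol, ti} and column 7 has {do, re, mi, sol, ti}, leaving only la.
So row 3 reads: sol mi re do fa ti la.

sol mi re do fa ti la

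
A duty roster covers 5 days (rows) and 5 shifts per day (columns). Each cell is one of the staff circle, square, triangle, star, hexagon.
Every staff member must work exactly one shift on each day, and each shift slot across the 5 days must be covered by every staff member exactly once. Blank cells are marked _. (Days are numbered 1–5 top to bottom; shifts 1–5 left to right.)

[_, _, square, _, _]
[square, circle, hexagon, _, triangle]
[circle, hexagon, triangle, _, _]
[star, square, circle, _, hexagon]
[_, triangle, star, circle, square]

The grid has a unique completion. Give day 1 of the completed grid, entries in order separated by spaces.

triangle star square hexagon circle

Day 1, shift 2: day 1 has {square} and shift 2 has {circle, square, triangle, hexagon}, leaving only star.
Day 1, shift 5: day 1 has {square, star} and shift 5 has {square, triangle, hexagon}, leaving only circle.
Day 2, shift 4: day 2 has {circle, square, triangle, hexagon} and shift 4 has {circle}, leaving only star.
Day 3, shift 4: day 3 has {circle, triangle, hexagon} and shift 4 has {circle, star}, leaving only square.
Day 3, shift 5: day 3 has {circle, square, triangle, hexagon} and shift 5 has {circle, square, triangle, hexagon}, leaving only star.
Day 4, shift 4: day 4 has {circle, square, star, hexagon} and shift 4 has {circle, square, star}, leaving only triangle.
Day 1, shift 4: day 1 has {circle, square, star} and shift 4 has {circle, square, triangle, star}, leaving only hexagon.
Day 1, shift 1: day 1 has {circle, square, star, hexagon} and shift 1 has {circle, square, star}, leaving only triangle.
So day 1 reads: triangle star square hexagon circle.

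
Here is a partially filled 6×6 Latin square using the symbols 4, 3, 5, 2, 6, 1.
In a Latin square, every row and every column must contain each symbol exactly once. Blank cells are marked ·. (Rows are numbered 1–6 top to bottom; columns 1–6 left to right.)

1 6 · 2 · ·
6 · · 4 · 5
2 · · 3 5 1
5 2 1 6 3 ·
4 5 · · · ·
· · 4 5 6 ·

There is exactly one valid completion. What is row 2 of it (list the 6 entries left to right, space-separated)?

6 3 2 4 1 5

Row 1, column 5: row 1 has {2, 6, 1} and column 5 has {3, 5, 6}, leaving only 4.
Row 1, column 6: row 1 has {4, 2, 6, 1} and column 6 has {5, 1}, leaving only 3.
Row 1, column 3: row 1 has {4, 3, 2, 6, 1} and column 3 has {4, 1}, leaving only 5.
Row 3, column 2: row 3 has {3, 5, 2, 1} and column 2 has {5, 2, 6}, leaving only 4.
Row 3, column 3: row 3 has {4, 3, 5, 2, 1} and column 3 has {4, 5, 1}, leaving only 6.
Row 4, column 6: row 4 has {3, 5, 2, 6, 1} and column 6 has {3, 5, 1}, leaving only 4.
Row 5, column 4: row 5 has {4, 5} and column 4 has {4, 3, 5, 2, 6}, leaving only 1.
Row 5, column 5: row 5 has {4, 5, 1} and column 5 has {4, 3, 5, 6}, leaving only 2.
Row 2, column 5: row 2 has {4, 5, 6} and column 5 has {4, 3, 5, 2, 6}, leaving only 1.
Row 2, column 2: row 2 has {4, 5, 6, 1} and column 2 has {4, 5, 2, 6}, leaving only 3.
Row 2, column 3: row 2 has {4, 3, 5, 6, 1} and column 3 has {4, 5, 6, 1}, leaving only 2.
So row 2 reads: 6 3 2 4 1 5.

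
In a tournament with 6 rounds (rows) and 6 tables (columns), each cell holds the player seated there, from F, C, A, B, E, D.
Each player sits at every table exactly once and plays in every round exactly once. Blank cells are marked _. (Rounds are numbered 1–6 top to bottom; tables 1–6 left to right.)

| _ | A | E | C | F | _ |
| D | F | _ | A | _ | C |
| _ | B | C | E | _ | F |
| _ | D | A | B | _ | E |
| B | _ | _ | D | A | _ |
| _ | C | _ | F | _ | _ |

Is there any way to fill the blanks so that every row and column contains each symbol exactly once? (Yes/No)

No

Round 1, table 1: round 1 together with table 1 already contain {F, C, A, B, E, D} — every symbol — so nothing can go there. The grid has no valid completion.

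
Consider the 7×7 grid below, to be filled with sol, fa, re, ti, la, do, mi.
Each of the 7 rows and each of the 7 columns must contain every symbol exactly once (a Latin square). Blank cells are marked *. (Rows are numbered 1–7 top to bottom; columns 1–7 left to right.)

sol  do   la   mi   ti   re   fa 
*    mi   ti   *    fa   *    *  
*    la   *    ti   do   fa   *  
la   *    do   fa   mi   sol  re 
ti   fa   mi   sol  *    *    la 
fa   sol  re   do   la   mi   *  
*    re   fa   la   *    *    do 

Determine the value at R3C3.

sol

Row 3 already has {fa, ti, la, do} and column 3 already has {fa, re, ti, la, do, mi}, so row 3, column 3 must be sol.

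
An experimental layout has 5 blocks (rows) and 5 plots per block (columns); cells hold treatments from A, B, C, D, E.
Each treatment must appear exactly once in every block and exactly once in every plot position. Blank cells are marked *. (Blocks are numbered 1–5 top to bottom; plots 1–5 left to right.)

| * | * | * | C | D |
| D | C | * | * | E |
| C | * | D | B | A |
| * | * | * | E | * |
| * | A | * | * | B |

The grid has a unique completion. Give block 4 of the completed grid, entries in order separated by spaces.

Block 4, plot 5: block 4 has {E} and plot 5 has {A, B, D, E}, leaving only C.
Block 2, plot 4: block 2 has {C, D, E} and plot 4 has {B, C, E}, leaving only A.
Block 2, plot 3: block 2 has {A, C, D, E} and plot 3 has {D}, leaving only B.
Block 4, plot 3: block 4 has {C, E} and plot 3 has {B, D}, leaving only A.
Block 4, plot 1: block 4 has {A, C, E} and plot 1 has {C, D}, leaving only B.
Block 4, plot 2: block 4 has {A, B, C, E} and plot 2 has {A, C}, leaving only D.
So block 4 reads: B D A E C.

B D A E C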